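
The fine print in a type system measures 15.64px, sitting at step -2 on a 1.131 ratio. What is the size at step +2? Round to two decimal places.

15.64 × 1.131⁴ = 15.64 × 1.63625 ≈ 25.591

25.59px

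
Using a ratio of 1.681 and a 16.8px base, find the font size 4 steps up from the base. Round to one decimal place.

Each step on a modular scale multiplies by the ratio, so the size n steps from the base is base × ratioⁿ.
16.8 × 1.681⁴ = 16.8 × 7.98493 ≈ 134.15

134.1px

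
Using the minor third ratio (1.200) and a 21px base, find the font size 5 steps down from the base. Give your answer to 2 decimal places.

A modular type scale is a geometric sequence: sizeₙ = base × rⁿ.
21.0 ÷ 1.200⁵ = 21.0 ÷ 2.48832 ≈ 8.44

8.44px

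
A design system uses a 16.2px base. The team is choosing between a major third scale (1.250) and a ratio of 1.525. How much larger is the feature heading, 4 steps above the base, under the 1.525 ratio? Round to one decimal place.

48.1px

Major third: 16.2 × 1.250⁴ = 39.551px
At 1.525: 16.2 × 1.525⁴ = 87.618px
Difference: 87.618 − 39.551 = 48.067px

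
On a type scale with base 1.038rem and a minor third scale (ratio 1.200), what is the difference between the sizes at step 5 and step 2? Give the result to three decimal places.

1.088rem

Step 2: 1.038 × 1.200² = 1.49472rem
Step 5: 1.038 × 1.200⁵ = 2.58288rem
Difference: 2.58288 − 1.49472 = 1.08816rem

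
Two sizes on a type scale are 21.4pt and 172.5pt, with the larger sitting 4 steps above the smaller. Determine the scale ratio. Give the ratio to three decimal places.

r⁴ = 172.5 / 21.4, so r = (172.5/21.4)^(1/4).
r = 8.0607^(1/4) ≈ 1.6850

1.685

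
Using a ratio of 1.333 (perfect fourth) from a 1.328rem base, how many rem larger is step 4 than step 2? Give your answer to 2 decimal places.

Step 2: 1.328 × 1.333² = 2.3597rem
Step 4: 1.328 × 1.333⁴ = 4.1929rem
Difference: 4.1929 − 2.3597 = 1.8332rem

1.83rem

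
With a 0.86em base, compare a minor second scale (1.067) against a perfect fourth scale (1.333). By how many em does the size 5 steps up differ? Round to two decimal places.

2.43em

Minor second: 0.86 × 1.067⁵ = 1.1894em
Perfect fourth: 0.86 × 1.333⁵ = 3.6195em
Difference: 3.6195 − 1.1894 = 2.4301em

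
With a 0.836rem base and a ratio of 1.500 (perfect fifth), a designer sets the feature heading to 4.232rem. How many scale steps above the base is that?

4

1.500ⁿ = 4.232 / 0.836 = 5.0622
n = ln(5.0622) / ln(1.500) = 1.6218 / 0.4055 ≈ 4.00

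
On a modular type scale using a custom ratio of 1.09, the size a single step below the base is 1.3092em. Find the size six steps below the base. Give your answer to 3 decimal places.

1.3092 ÷ 1.09⁵ = 1.3092 ÷ 1.53862 ≈ 0.851

0.851em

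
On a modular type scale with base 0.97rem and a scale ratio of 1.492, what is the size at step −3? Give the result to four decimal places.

0.2921rem

0.97 ÷ 1.492³ = 0.97 ÷ 3.32129 ≈ 0.2921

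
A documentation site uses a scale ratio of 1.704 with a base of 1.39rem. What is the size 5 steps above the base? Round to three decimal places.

Every step multiplies by the scale ratio.
1.39 × 1.704⁵ = 1.39 × 14.36640 ≈ 19.969

19.969rem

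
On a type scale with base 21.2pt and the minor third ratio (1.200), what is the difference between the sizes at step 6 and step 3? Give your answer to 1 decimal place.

26.7pt

Step 3: 21.2 × 1.200³ = 36.634pt
Step 6: 21.2 × 1.200⁶ = 63.303pt
Difference: 63.303 − 36.634 = 26.669pt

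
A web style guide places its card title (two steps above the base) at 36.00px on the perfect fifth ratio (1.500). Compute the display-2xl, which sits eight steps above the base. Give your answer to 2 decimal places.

36.00 × 1.500⁶ = 36.00 × 11.39062 ≈ 410.062

410.06px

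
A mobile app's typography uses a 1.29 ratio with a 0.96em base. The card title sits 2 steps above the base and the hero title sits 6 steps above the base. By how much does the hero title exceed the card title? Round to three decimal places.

2.826em

Step 2: 0.96 × 1.29² = 1.59754em
Step 6: 0.96 × 1.29⁶ = 4.42394em
Difference: 4.42394 − 1.59754 = 2.82640em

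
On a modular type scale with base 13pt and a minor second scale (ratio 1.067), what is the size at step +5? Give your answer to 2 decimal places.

Each step on a modular scale multiplies by the ratio, so the size n steps from the base is base × ratioⁿ.
13.0 × 1.067⁵ = 13.0 × 1.38300 ≈ 17.98

17.98pt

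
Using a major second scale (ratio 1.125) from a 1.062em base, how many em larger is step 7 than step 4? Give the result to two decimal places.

0.72em

Step 4: 1.062 × 1.125⁴ = 1.7011em
Step 7: 1.062 × 1.125⁷ = 2.4221em
Difference: 2.4221 − 1.7011 = 0.7210em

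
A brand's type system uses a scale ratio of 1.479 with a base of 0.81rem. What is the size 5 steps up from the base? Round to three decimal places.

Every step multiplies by the scale ratio.
0.81 × 1.479⁵ = 0.81 × 7.07686 ≈ 5.732

5.732rem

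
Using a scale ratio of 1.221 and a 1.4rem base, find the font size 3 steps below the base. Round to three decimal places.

A modular type scale is a geometric sequence: sizeₙ = base × rⁿ.
1.4 ÷ 1.221³ = 1.4 ÷ 1.82032 ≈ 0.769

0.769rem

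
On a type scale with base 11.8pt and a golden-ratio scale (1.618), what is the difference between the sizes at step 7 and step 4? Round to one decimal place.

261.7pt

Step 4: 11.8 × 1.618⁴ = 80.872pt
Step 7: 11.8 × 1.618⁷ = 342.556pt
Difference: 342.556 − 80.872 = 261.684pt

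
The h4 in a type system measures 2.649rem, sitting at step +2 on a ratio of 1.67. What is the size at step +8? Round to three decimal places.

2.649 × 1.67⁶ = 2.649 × 21.69196 ≈ 57.462

57.462rem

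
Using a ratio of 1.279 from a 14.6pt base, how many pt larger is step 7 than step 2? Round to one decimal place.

Step 2: 14.6 × 1.279² = 23.883pt
Step 7: 14.6 × 1.279⁷ = 81.742pt
Difference: 81.742 − 23.883 = 57.859pt

57.9pt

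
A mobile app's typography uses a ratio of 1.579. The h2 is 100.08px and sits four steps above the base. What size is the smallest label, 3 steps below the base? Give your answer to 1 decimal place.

100.08 ÷ 1.579⁷ = 100.08 ÷ 24.47231 ≈ 4.090

4.1px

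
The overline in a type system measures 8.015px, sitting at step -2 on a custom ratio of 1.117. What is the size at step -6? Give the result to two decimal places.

5.15px

The gap is -6 − (-2) = -4 steps, so the factor is 1.117^-4.
8.015 ÷ 1.117⁴ = 8.015 ÷ 1.55673 ≈ 5.149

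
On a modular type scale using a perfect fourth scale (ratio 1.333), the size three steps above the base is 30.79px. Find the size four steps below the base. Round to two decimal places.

4.12px

Moving from step +3 to step -4 is 7 steps down, so divide by r⁷.
30.79 ÷ 1.333⁷ = 30.79 ÷ 7.47844 ≈ 4.117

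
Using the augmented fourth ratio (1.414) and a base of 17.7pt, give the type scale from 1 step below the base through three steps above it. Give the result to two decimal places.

12.52pt, 17.70pt, 25.03pt, 35.39pt, 50.04pt

Step -1: 17.7 ÷ 1.414 = 12.52
Step 0: 17.7pt
Step 1: 17.7 × 1.414 = 25.03
Step 2: 17.7 × 1.414² = 35.39
Step 3: 17.7 × 1.414³ = 50.04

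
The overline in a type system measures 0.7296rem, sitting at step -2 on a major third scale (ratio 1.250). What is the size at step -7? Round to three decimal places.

0.7296 ÷ 1.250⁵ = 0.7296 ÷ 3.05176 ≈ 0.239

0.239rem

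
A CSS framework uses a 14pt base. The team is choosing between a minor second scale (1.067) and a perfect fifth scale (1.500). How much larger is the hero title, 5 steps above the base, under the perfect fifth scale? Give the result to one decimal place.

87.0pt

Minor second: 14.0 × 1.067⁵ = 19.362pt
Perfect fifth: 14.0 × 1.500⁵ = 106.312pt
Difference: 106.312 − 19.362 = 86.950pt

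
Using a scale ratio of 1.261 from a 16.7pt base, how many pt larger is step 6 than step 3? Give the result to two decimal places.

Step 3: 16.7 × 1.261³ = 33.4859pt
Step 6: 16.7 × 1.261⁶ = 67.1440pt
Difference: 67.1440 − 33.4859 = 33.6581pt

33.66pt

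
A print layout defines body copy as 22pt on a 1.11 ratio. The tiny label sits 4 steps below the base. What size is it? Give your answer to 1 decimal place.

14.5pt

22.0 ÷ 1.11⁴ = 22.0 ÷ 1.51807 ≈ 14.49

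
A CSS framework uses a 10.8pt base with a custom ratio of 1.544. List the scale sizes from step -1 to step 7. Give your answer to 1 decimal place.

Step -1: 10.8 ÷ 1.544 = 7.0
Step 0: 10.8pt
Step 1: 10.8 × 1.544 = 16.7
Step 2: 10.8 × 1.544² = 25.7
Step 3: 10.8 × 1.544³ = 39.8
Step 4: 10.8 × 1.544⁴ = 61.4
Step 5: 10.8 × 1.544⁵ = 94.8
Step 6: 10.8 × 1.544⁶ = 146.3
Step 7: 10.8 × 1.544⁷ = 225.9

7.0pt, 10.8pt, 16.7pt, 25.7pt, 39.8pt, 61.4pt, 94.8pt, 146.3pt, 225.9pt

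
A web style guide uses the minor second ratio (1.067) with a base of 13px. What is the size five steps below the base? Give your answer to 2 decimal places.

9.40px

Every step multiplies by the scale ratio.
13.0 ÷ 1.067⁵ = 13.0 ÷ 1.38300 ≈ 9.40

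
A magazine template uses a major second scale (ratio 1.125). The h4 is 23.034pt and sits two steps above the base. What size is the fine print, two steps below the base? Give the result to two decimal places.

Moving from step +2 to step -2 is 4 steps down, so divide by r⁴.
23.034 ÷ 1.125⁴ = 23.034 ÷ 1.60181 ≈ 14.380

14.38pt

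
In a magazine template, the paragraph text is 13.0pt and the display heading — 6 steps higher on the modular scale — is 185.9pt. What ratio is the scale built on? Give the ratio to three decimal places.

1.558

The ratio satisfies 13.0 × r⁶ = 185.9, so r = (185.9 / 13.0)^(1/6).
r = 14.3000^(1/6) ≈ 1.5580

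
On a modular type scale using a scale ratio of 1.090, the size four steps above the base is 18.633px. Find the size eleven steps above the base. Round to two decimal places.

18.633 × 1.090⁷ = 18.633 × 1.82804 ≈ 34.062

34.06px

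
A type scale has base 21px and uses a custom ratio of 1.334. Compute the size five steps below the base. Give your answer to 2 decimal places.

A modular type scale is a geometric sequence: sizeₙ = base × rⁿ.
21.0 ÷ 1.334⁵ = 21.0 ÷ 4.22454 ≈ 4.97

4.97px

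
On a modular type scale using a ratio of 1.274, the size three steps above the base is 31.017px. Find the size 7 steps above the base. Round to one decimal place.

81.7px

Moving from step +3 to step +7 is 4 steps up, so multiply by r⁴.
31.017 × 1.274⁴ = 31.017 × 2.63438 ≈ 81.710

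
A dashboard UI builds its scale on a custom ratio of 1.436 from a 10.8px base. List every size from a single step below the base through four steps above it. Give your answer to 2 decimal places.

Step -1: 10.8 ÷ 1.436 = 7.52
Step 0: 10.8px
Step 1: 10.8 × 1.436 = 15.51
Step 2: 10.8 × 1.436² = 22.27
Step 3: 10.8 × 1.436³ = 31.98
Step 4: 10.8 × 1.436⁴ = 45.92

7.52px, 10.80px, 15.51px, 22.27px, 31.98px, 45.92px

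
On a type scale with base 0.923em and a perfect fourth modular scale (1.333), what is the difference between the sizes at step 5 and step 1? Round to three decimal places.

Step 1: 0.923 × 1.333 = 1.23036em
Step 5: 0.923 × 1.333⁵ = 3.88465em
Difference: 3.88465 − 1.23036 = 2.65429em

2.654em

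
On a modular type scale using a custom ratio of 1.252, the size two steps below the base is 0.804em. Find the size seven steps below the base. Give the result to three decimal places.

0.804 ÷ 1.252⁵ = 0.804 ÷ 3.07625 ≈ 0.261

0.261em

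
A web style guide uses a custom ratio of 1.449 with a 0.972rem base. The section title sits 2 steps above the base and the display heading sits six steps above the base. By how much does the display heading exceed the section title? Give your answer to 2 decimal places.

6.96rem

Step 2: 0.972 × 1.449² = 2.0408rem
Step 6: 0.972 × 1.449⁶ = 8.9966rem
Difference: 8.9966 − 2.0408 = 6.9558rem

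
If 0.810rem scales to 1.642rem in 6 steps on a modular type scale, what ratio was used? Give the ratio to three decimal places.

1.125

The ratio satisfies 0.810 × r⁶ = 1.642, so r = (1.642 / 0.810)^(1/6).
r = 2.0272^(1/6) ≈ 1.1250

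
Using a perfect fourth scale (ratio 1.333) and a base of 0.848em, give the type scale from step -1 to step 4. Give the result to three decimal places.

0.636em, 0.848em, 1.130em, 1.507em, 2.009em, 2.677em

Step -1: 0.848 ÷ 1.333 = 0.636
Step 0: 0.848em
Step 1: 0.848 × 1.333 = 1.130
Step 2: 0.848 × 1.333² = 1.507
Step 3: 0.848 × 1.333³ = 2.009
Step 4: 0.848 × 1.333⁴ = 2.677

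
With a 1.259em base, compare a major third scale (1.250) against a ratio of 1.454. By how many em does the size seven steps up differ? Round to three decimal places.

Major third: 1.259 × 1.250⁷ = 6.00338em
At 1.454: 1.259 × 1.454⁷ = 17.29723em
Difference: 17.29723 − 6.00338 = 11.29385em

11.294em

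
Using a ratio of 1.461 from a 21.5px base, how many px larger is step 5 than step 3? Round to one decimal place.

Step 3: 21.5 × 1.461³ = 67.049px
Step 5: 21.5 × 1.461⁵ = 143.116px
Difference: 143.116 − 67.049 = 76.067px

76.1px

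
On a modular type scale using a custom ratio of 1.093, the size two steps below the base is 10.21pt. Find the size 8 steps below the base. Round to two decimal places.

Moving from step -2 to step -8 is 6 steps down, so divide by r⁶.
10.21 ÷ 1.093⁶ = 10.21 ÷ 1.70499 ≈ 5.988

5.99pt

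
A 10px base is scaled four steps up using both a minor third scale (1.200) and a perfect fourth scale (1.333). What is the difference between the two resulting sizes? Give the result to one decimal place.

10.8px

Minor third: 10.0 × 1.200⁴ = 20.736px
Perfect fourth: 10.0 × 1.333⁴ = 31.573px
Difference: 31.573 − 20.736 = 10.837px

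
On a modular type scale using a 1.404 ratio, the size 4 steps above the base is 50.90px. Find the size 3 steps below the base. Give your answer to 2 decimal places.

4.73px

50.90 ÷ 1.404⁷ = 50.90 ÷ 10.75399 ≈ 4.733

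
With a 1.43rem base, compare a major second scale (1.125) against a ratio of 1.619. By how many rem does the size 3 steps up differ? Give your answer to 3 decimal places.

Major second: 1.43 × 1.125³ = 2.03607rem
At 1.619: 1.43 × 1.619³ = 6.06843rem
Difference: 6.06843 − 2.03607 = 4.03236rem

4.032rem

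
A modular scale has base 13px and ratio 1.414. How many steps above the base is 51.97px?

4

1.414ⁿ = 51.97 / 13 = 3.9977
n = ln(3.9977) / ln(1.414) = 1.3857 / 0.3464 ≈ 4.00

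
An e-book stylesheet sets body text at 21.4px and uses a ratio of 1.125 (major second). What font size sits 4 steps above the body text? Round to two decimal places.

21.4 × 1.125⁴ = 21.4 × 1.60181 ≈ 34.28

34.28px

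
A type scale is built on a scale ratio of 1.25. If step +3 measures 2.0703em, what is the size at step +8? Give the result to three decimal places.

6.318em

2.0703 × 1.25⁵ = 2.0703 × 3.05176 ≈ 6.318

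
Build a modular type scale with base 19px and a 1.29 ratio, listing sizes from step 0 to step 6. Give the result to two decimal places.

19.00px, 24.51px, 31.62px, 40.79px, 52.62px, 67.87px, 87.56px

Step 0: 19px
Step 1: 19.0 × 1.29 = 24.51
Step 2: 19.0 × 1.29² = 31.62
Step 3: 19.0 × 1.29³ = 40.79
Step 4: 19.0 × 1.29⁴ = 52.62
Step 5: 19.0 × 1.29⁵ = 67.87
Step 6: 19.0 × 1.29⁶ = 87.56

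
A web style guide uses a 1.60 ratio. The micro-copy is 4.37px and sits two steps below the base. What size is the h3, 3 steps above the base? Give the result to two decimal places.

The gap is 3 − (-2) = 5 steps, so the factor is 1.60^5.
4.37 × 1.60⁵ = 4.37 × 10.48576 ≈ 45.823

45.82px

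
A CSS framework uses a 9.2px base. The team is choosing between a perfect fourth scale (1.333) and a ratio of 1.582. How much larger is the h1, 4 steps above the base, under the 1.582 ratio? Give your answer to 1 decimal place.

28.6px

Perfect fourth: 9.2 × 1.333⁴ = 29.047px
At 1.582: 9.2 × 1.582⁴ = 57.625px
Difference: 57.625 − 29.047 = 28.578px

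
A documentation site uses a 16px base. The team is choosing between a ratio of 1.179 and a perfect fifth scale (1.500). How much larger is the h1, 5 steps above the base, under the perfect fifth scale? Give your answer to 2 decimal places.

At 1.179: 16.0 × 1.179⁵ = 36.4493px
Perfect fifth: 16.0 × 1.500⁵ = 121.5000px
Difference: 121.5000 − 36.4493 = 85.0507px

85.05px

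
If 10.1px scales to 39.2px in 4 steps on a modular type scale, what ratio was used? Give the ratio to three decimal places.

1.404

The ratio satisfies 10.1 × r⁴ = 39.2, so r = (39.2 / 10.1)^(1/4).
r = 3.8812^(1/4) ≈ 1.4036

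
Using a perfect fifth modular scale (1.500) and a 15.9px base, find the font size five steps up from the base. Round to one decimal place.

120.7px

Each step on a modular scale multiplies by the ratio, so the size n steps from the base is base × ratioⁿ.
15.9 × 1.500⁵ = 15.9 × 7.59375 ≈ 120.74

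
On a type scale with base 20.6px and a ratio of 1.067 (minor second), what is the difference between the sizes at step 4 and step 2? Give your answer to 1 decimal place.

Step 2: 20.6 × 1.067² = 23.453px
Step 4: 20.6 × 1.067⁴ = 26.701px
Difference: 26.701 − 23.453 = 3.248px

3.2px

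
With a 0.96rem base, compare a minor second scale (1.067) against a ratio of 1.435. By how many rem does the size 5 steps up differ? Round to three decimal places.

4.514rem

Minor second: 0.96 × 1.067⁵ = 1.32768rem
At 1.435: 0.96 × 1.435⁵ = 5.84159rem
Difference: 5.84159 − 1.32768 = 4.51391rem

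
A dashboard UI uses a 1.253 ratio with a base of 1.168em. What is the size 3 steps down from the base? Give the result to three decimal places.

1.168 ÷ 1.253³ = 1.168 ÷ 1.96722 ≈ 0.594

0.594em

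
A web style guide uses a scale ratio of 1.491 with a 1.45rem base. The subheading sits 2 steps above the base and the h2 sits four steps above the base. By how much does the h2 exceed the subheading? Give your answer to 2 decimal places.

Step 2: 1.45 × 1.491² = 3.2235rem
Step 4: 1.45 × 1.491⁴ = 7.1660rem
Difference: 7.1660 − 3.2235 = 3.9425rem

3.94rem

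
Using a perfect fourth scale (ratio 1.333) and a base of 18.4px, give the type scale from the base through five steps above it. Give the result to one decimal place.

Step 0: 18.4px
Step 1: 18.4 × 1.333 = 24.5
Step 2: 18.4 × 1.333² = 32.7
Step 3: 18.4 × 1.333³ = 43.6
Step 4: 18.4 × 1.333⁴ = 58.1
Step 5: 18.4 × 1.333⁵ = 77.4

18.4px, 24.5px, 32.7px, 43.6px, 58.1px, 77.4px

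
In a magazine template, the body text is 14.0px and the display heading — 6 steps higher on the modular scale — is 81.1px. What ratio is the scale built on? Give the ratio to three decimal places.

r⁶ = 81.1 / 14.0, so r = (81.1/14.0)^(1/6).
r = 5.7929^(1/6) ≈ 1.3401

1.340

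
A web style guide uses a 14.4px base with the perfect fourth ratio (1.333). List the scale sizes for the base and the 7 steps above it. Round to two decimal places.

14.40px, 19.20px, 25.59px, 34.11px, 45.47px, 60.61px, 80.79px, 107.69px

Step 0: 14.4px
Step 1: 14.4 × 1.333 = 19.20
Step 2: 14.4 × 1.333² = 25.59
Step 3: 14.4 × 1.333³ = 34.11
Step 4: 14.4 × 1.333⁴ = 45.47
Step 5: 14.4 × 1.333⁵ = 60.61
Step 6: 14.4 × 1.333⁶ = 80.79
Step 7: 14.4 × 1.333⁷ = 107.69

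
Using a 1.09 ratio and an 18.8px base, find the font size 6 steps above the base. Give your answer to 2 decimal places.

31.53px

Each step on a modular scale multiplies by the ratio, so the size n steps from the base is base × ratioⁿ.
18.8 × 1.09⁶ = 18.8 × 1.67710 ≈ 31.53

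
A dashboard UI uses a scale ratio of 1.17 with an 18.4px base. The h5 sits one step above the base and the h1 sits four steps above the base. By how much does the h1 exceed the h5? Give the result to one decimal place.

Step 1: 18.4 × 1.17 = 21.528px
Step 4: 18.4 × 1.17⁴ = 34.480px
Difference: 34.480 − 21.528 = 12.952px

13.0px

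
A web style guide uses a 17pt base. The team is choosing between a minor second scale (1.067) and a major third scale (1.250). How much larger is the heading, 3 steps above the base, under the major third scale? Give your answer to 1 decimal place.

12.6pt

Minor second: 17.0 × 1.067³ = 20.651pt
Major third: 17.0 × 1.250³ = 33.203pt
Difference: 33.203 − 20.651 = 12.552pt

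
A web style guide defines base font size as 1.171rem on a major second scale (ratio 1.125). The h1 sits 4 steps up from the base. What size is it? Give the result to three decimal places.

1.171 × 1.125⁴ = 1.171 × 1.60181 ≈ 1.876

1.876rem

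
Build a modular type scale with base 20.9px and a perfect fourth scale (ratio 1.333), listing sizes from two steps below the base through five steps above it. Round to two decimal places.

11.76px, 15.68px, 20.90px, 27.86px, 37.14px, 49.50px, 65.99px, 87.96px

Step -2: 20.9 ÷ 1.333² = 11.76
Step -1: 20.9 ÷ 1.333 = 15.68
Step 0: 20.9px
Step 1: 20.9 × 1.333 = 27.86
Step 2: 20.9 × 1.333² = 37.14
Step 3: 20.9 × 1.333³ = 49.50
Step 4: 20.9 × 1.333⁴ = 65.99
Step 5: 20.9 × 1.333⁵ = 87.96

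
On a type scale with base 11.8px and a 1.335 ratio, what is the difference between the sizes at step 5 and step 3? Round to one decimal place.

22.0px

Step 3: 11.8 × 1.335³ = 28.075px
Step 5: 11.8 × 1.335⁵ = 50.037px
Difference: 50.037 − 28.075 = 21.962px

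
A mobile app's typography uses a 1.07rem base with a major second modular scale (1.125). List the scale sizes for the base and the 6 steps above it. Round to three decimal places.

Step 0: 1.07rem
Step 1: 1.07 × 1.125 = 1.204
Step 2: 1.07 × 1.125² = 1.354
Step 3: 1.07 × 1.125³ = 1.523
Step 4: 1.07 × 1.125⁴ = 1.714
Step 5: 1.07 × 1.125⁵ = 1.928
Step 6: 1.07 × 1.125⁶ = 2.169

1.070rem, 1.204rem, 1.354rem, 1.523rem, 1.714rem, 1.928rem, 2.169rem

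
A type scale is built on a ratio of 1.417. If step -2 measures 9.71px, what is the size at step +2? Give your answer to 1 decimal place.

The gap is 2 − (-2) = 4 steps, so the factor is 1.417^4.
9.71 × 1.417⁴ = 9.71 × 4.03162 ≈ 39.147

39.1px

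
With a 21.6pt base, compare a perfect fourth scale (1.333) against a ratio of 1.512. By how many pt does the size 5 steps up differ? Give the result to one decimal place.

79.8pt

Perfect fourth: 21.6 × 1.333⁵ = 90.909pt
At 1.512: 21.6 × 1.512⁵ = 170.692pt
Difference: 170.692 − 90.909 = 79.783pt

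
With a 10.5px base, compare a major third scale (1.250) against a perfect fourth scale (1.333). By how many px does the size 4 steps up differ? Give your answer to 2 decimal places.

Major third: 10.5 × 1.250⁴ = 25.6348px
Perfect fourth: 10.5 × 1.333⁴ = 33.1520px
Difference: 33.1520 − 25.6348 = 7.5172px

7.52px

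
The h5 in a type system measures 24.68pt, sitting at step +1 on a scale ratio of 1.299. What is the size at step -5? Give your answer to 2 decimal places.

5.14pt

The gap is -5 − (1) = -6 steps, so the factor is 1.299^-6.
24.68 ÷ 1.299⁶ = 24.68 ÷ 4.80457 ≈ 5.137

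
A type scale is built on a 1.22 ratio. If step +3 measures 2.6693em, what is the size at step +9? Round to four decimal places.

8.8015em

Moving from step +3 to step +9 is 6 steps up, so multiply by r⁶.
2.6693 × 1.22⁶ = 2.6693 × 3.29730 ≈ 8.8015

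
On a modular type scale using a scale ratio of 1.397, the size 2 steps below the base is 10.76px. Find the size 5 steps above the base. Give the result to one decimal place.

111.7px

10.76 × 1.397⁷ = 10.76 × 10.38424 ≈ 111.734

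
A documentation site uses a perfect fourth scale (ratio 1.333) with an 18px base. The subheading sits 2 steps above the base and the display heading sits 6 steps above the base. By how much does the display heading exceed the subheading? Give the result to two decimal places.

69.00px

Step 2: 18.0 × 1.333² = 31.9840px
Step 6: 18.0 × 1.333⁶ = 100.9842px
Difference: 100.9842 − 31.9840 = 69.0002px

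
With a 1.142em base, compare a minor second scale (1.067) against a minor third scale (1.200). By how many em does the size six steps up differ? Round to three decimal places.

Minor second: 1.142 × 1.067⁶ = 1.68520em
Minor third: 1.142 × 1.200⁶ = 3.40999em
Difference: 3.40999 − 1.68520 = 1.72479em

1.725em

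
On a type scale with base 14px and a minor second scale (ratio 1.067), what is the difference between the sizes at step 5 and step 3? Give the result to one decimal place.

Step 3: 14.0 × 1.067³ = 17.007px
Step 5: 14.0 × 1.067⁵ = 19.362px
Difference: 19.362 − 17.007 = 2.355px

2.4px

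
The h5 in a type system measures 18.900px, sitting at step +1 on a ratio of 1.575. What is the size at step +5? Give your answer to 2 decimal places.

18.900 × 1.575⁴ = 18.900 × 6.15350 ≈ 116.301

116.30px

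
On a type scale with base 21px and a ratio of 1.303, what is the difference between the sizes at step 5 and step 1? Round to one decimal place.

51.5px

Step 1: 21.0 × 1.303 = 27.363px
Step 5: 21.0 × 1.303⁵ = 78.875px
Difference: 78.875 − 27.363 = 51.512px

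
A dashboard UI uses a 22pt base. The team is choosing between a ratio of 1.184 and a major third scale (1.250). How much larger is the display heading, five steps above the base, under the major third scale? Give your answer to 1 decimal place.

15.9pt

At 1.184: 22.0 × 1.184⁵ = 51.190pt
Major third: 22.0 × 1.250⁵ = 67.139pt
Difference: 67.139 − 51.190 = 15.949pt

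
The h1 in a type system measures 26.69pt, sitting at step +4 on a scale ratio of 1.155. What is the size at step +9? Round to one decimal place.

54.9pt

26.69 × 1.155⁵ = 26.69 × 2.05546 ≈ 54.860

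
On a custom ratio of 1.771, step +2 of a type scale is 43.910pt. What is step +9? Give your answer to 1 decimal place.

2399.3pt

The gap is 9 − (2) = 7 steps, so the factor is 1.771^7.
43.910 × 1.771⁷ = 43.910 × 54.64242 ≈ 2399.349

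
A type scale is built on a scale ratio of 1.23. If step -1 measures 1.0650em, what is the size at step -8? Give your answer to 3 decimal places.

The gap is -8 − (-1) = -7 steps, so the factor is 1.23^-7.
1.0650 ÷ 1.23⁷ = 1.0650 ÷ 4.25928 ≈ 0.250

0.250em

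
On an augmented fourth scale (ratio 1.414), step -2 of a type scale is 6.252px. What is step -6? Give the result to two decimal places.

6.252 ÷ 1.414⁴ = 6.252 ÷ 3.99758 ≈ 1.564

1.56px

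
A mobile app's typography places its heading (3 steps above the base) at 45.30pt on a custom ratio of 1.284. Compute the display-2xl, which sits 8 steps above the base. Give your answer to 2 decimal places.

45.30 × 1.284⁵ = 45.30 × 3.49000 ≈ 158.097

158.10pt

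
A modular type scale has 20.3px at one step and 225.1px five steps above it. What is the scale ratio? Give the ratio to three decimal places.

The ratio satisfies 20.3 × r⁵ = 225.1, so r = (225.1 / 20.3)^(1/5).
r = 11.0887^(1/5) ≈ 1.6180

1.618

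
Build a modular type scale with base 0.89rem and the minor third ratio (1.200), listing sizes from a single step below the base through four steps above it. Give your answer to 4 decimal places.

Step -1: 0.89 ÷ 1.200 = 0.7417
Step 0: 0.89rem
Step 1: 0.89 × 1.200 = 1.0680
Step 2: 0.89 × 1.200² = 1.2816
Step 3: 0.89 × 1.200³ = 1.5379
Step 4: 0.89 × 1.200⁴ = 1.8455

0.7417rem, 0.8900rem, 1.0680rem, 1.2816rem, 1.5379rem, 1.8455rem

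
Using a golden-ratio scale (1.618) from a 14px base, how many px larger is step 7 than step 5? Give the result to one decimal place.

251.2px

Step 5: 14.0 × 1.618⁵ = 155.246px
Step 7: 14.0 × 1.618⁷ = 406.422px
Difference: 406.422 − 155.246 = 251.176px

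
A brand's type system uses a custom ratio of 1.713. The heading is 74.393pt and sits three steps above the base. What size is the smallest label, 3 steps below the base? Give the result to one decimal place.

2.9pt

74.393 ÷ 1.713⁶ = 74.393 ÷ 25.26645 ≈ 2.944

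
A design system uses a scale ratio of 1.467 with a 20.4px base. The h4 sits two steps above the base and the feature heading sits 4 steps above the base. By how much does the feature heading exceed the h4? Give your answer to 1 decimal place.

50.6px

Step 2: 20.4 × 1.467² = 43.903px
Step 4: 20.4 × 1.467⁴ = 94.482px
Difference: 94.482 − 43.903 = 50.579px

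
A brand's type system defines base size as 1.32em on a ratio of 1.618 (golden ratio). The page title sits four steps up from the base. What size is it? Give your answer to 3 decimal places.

9.047em

1.32 × 1.618⁴ = 1.32 × 6.85353 ≈ 9.047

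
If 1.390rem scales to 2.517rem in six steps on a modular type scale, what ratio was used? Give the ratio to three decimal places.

1.104

The ratio satisfies 1.390 × r⁶ = 2.517, so r = (2.517 / 1.390)^(1/6).
r = 1.8108^(1/6) ≈ 1.1040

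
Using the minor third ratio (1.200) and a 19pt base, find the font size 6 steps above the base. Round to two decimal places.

Every step multiplies by the scale ratio.
19.0 × 1.200⁶ = 19.0 × 2.98598 ≈ 56.73

56.73pt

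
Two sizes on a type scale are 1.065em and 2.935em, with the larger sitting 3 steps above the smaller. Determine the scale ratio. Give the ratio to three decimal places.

r³ = 2.935 / 1.065, so r = (2.935/1.065)^(1/3).
r = 2.7559^(1/3) ≈ 1.4020

1.402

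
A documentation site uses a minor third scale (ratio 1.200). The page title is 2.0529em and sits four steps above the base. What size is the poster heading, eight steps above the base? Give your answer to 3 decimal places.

4.257em

2.0529 × 1.200⁴ = 2.0529 × 2.07360 ≈ 4.257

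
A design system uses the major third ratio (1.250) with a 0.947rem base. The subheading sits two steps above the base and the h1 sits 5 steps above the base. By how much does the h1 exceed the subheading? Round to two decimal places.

1.41rem

Step 2: 0.947 × 1.250² = 1.4797rem
Step 5: 0.947 × 1.250⁵ = 2.8900rem
Difference: 2.8900 − 1.4797 = 1.4103rem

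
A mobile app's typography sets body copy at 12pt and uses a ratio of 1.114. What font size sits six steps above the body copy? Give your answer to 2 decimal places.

22.93pt

12.0 × 1.114⁶ = 12.0 × 1.91122 ≈ 22.93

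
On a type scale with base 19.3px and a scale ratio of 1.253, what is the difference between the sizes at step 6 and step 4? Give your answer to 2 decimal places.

Step 4: 19.3 × 1.253⁴ = 47.5731px
Step 6: 19.3 × 1.253⁶ = 74.6902px
Difference: 74.6902 − 47.5731 = 27.1171px

27.12px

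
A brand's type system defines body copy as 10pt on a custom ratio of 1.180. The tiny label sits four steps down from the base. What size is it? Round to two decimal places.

5.16pt

Every step multiplies by the scale ratio.
10.0 ÷ 1.180⁴ = 10.0 ÷ 1.93878 ≈ 5.16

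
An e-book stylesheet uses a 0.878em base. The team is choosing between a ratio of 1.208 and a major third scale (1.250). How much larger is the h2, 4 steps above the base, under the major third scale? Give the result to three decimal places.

0.274em

At 1.208: 0.878 × 1.208⁴ = 1.86966em
Major third: 0.878 × 1.250⁴ = 2.14355em
Difference: 2.14355 − 1.86966 = 0.27389em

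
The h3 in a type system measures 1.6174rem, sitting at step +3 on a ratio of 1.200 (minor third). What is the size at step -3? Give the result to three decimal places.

The gap is -3 − (3) = -6 steps, so the factor is 1.200^-6.
1.6174 ÷ 1.200⁶ = 1.6174 ÷ 2.98598 ≈ 0.542

0.542rem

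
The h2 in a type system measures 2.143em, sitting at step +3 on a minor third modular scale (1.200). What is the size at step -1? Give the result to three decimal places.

1.033em

2.143 ÷ 1.200⁴ = 2.143 ÷ 2.07360 ≈ 1.033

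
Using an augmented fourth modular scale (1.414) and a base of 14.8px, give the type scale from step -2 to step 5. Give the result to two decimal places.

7.40px, 10.47px, 14.80px, 20.93px, 29.59px, 41.84px, 59.16px, 83.66px

Step -2: 14.8 ÷ 1.414² = 7.40
Step -1: 14.8 ÷ 1.414 = 10.47
Step 0: 14.8px
Step 1: 14.8 × 1.414 = 20.93
Step 2: 14.8 × 1.414² = 29.59
Step 3: 14.8 × 1.414³ = 41.84
Step 4: 14.8 × 1.414⁴ = 59.16
Step 5: 14.8 × 1.414⁵ = 83.66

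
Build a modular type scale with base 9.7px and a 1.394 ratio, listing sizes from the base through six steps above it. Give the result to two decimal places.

Step 0: 9.7px
Step 1: 9.7 × 1.394 = 13.52
Step 2: 9.7 × 1.394² = 18.85
Step 3: 9.7 × 1.394³ = 26.28
Step 4: 9.7 × 1.394⁴ = 36.63
Step 5: 9.7 × 1.394⁵ = 51.06
Step 6: 9.7 × 1.394⁶ = 71.18

9.70px, 13.52px, 18.85px, 26.28px, 36.63px, 51.06px, 71.18px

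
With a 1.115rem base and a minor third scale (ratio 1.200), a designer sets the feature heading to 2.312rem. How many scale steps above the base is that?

1.200ⁿ = 2.312 / 1.115 = 2.0735
n = ln(2.0735) / ln(1.200) = 0.7293 / 0.1823 ≈ 4.00

4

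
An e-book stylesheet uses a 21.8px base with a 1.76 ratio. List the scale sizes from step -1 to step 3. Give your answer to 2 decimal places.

Step -1: 21.8 ÷ 1.76 = 12.39
Step 0: 21.8px
Step 1: 21.8 × 1.76 = 38.37
Step 2: 21.8 × 1.76² = 67.53
Step 3: 21.8 × 1.76³ = 118.85

12.39px, 21.80px, 38.37px, 67.53px, 118.85px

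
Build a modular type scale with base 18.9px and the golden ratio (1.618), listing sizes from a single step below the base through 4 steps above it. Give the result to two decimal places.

Step -1: 18.9 ÷ 1.618 = 11.68
Step 0: 18.9px
Step 1: 18.9 × 1.618 = 30.58
Step 2: 18.9 × 1.618² = 49.48
Step 3: 18.9 × 1.618³ = 80.06
Step 4: 18.9 × 1.618⁴ = 129.53

11.68px, 18.90px, 30.58px, 49.48px, 80.06px, 129.53px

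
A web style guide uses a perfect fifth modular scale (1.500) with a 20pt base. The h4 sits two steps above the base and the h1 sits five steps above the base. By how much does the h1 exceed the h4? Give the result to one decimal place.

106.9pt

Step 2: 20.0 × 1.500² = 45.000pt
Step 5: 20.0 × 1.500⁵ = 151.875pt
Difference: 151.875 − 45.000 = 106.875pt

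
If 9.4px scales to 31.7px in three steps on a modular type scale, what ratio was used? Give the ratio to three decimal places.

1.500

r³ = 31.7 / 9.4, so r = (31.7/9.4)^(1/3).
r = 3.3723^(1/3) ≈ 1.4996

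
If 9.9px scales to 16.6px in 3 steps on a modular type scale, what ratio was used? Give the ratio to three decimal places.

r³ = 16.6 / 9.9, so r = (16.6/9.9)^(1/3).
r = 1.6768^(1/3) ≈ 1.1880

1.188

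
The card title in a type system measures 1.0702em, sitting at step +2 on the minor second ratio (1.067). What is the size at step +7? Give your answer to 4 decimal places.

1.4801em

The gap is 7 − (2) = 5 steps, so the factor is 1.067^5.
1.0702 × 1.067⁵ = 1.0702 × 1.38300 ≈ 1.4801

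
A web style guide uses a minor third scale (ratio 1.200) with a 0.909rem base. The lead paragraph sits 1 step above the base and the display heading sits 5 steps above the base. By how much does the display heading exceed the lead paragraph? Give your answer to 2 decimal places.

1.17rem

Step 1: 0.909 × 1.200 = 1.0908rem
Step 5: 0.909 × 1.200⁵ = 2.2619rem
Difference: 2.2619 − 1.0908 = 1.1711rem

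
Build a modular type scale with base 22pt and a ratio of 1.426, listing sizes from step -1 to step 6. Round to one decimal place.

15.4pt, 22.0pt, 31.4pt, 44.7pt, 63.8pt, 91.0pt, 129.7pt, 185.0pt

Step -1: 22.0 ÷ 1.426 = 15.4
Step 0: 22pt
Step 1: 22.0 × 1.426 = 31.4
Step 2: 22.0 × 1.426² = 44.7
Step 3: 22.0 × 1.426³ = 63.8
Step 4: 22.0 × 1.426⁴ = 91.0
Step 5: 22.0 × 1.426⁵ = 129.7
Step 6: 22.0 × 1.426⁶ = 185.0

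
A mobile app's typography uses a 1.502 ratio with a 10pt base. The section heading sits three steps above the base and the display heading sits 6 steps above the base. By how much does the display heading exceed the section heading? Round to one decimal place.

80.9pt

Step 3: 10.0 × 1.502³ = 33.885pt
Step 6: 10.0 × 1.502⁶ = 114.821pt
Difference: 114.821 − 33.885 = 80.936pt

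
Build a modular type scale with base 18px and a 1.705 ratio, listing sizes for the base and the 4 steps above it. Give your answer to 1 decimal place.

Step 0: 18px
Step 1: 18.0 × 1.705 = 30.7
Step 2: 18.0 × 1.705² = 52.3
Step 3: 18.0 × 1.705³ = 89.2
Step 4: 18.0 × 1.705⁴ = 152.1

18.0px, 30.7px, 52.3px, 89.2px, 152.1px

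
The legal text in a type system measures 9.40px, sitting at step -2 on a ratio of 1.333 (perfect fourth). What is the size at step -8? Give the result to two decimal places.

9.40 ÷ 1.333⁶ = 9.40 ÷ 5.61023 ≈ 1.676

1.68px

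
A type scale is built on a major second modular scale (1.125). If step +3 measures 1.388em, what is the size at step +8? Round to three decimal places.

2.501em

The gap is 8 − (3) = 5 steps, so the factor is 1.125^5.
1.388 × 1.125⁵ = 1.388 × 1.80203 ≈ 2.501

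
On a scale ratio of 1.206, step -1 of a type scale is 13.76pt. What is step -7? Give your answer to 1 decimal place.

The gap is -7 − (-1) = -6 steps, so the factor is 1.206^-6.
13.76 ÷ 1.206⁶ = 13.76 ÷ 3.07669 ≈ 4.472

4.5pt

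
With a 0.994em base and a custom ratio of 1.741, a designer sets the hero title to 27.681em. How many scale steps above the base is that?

1.741ⁿ = 27.681 / 0.994 = 27.8481
n = ln(27.8481) / ln(1.741) = 3.3268 / 0.5545 ≈ 6.00

6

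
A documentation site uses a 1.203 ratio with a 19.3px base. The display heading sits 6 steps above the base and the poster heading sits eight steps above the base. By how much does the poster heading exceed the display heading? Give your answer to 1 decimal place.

Step 6: 19.3 × 1.203⁶ = 58.499px
Step 8: 19.3 × 1.203⁸ = 84.661px
Difference: 84.661 − 58.499 = 26.162px

26.2px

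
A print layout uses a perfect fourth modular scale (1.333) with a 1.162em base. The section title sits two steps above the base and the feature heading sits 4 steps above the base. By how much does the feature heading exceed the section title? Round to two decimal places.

1.60em

Step 2: 1.162 × 1.333² = 2.0647em
Step 4: 1.162 × 1.333⁴ = 3.6688em
Difference: 3.6688 − 2.0647 = 1.6041em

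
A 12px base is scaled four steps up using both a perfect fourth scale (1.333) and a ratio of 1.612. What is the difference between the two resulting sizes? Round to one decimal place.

43.1px

Perfect fourth: 12.0 × 1.333⁴ = 37.888px
At 1.612: 12.0 × 1.612⁴ = 81.029px
Difference: 81.029 − 37.888 = 43.141px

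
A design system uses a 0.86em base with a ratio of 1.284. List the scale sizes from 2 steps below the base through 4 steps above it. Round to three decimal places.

0.522em, 0.670em, 0.860em, 1.104em, 1.418em, 1.821em, 2.338em

Step -2: 0.86 ÷ 1.284² = 0.522
Step -1: 0.86 ÷ 1.284 = 0.670
Step 0: 0.86em
Step 1: 0.86 × 1.284 = 1.104
Step 2: 0.86 × 1.284² = 1.418
Step 3: 0.86 × 1.284³ = 1.821
Step 4: 0.86 × 1.284⁴ = 2.338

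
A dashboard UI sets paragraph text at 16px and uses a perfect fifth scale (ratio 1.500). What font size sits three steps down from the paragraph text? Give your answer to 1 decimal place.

16.0 ÷ 1.500³ = 16.0 ÷ 3.37500 ≈ 4.74

4.7px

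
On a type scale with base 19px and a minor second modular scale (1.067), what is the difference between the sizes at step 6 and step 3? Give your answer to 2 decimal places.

4.96px

Step 3: 19.0 × 1.067³ = 23.0806px
Step 6: 19.0 × 1.067⁶ = 28.0376px
Difference: 28.0376 − 23.0806 = 4.9570px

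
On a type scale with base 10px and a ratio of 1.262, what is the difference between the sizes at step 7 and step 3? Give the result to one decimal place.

Step 3: 10.0 × 1.262³ = 20.099px
Step 7: 10.0 × 1.262⁷ = 50.982px
Difference: 50.982 − 20.099 = 30.883px

30.9px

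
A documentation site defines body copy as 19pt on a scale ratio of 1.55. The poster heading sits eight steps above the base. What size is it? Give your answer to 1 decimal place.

Every step multiplies by the scale ratio.
19.0 × 1.55⁸ = 19.0 × 33.31606 ≈ 633.01

633.0pt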